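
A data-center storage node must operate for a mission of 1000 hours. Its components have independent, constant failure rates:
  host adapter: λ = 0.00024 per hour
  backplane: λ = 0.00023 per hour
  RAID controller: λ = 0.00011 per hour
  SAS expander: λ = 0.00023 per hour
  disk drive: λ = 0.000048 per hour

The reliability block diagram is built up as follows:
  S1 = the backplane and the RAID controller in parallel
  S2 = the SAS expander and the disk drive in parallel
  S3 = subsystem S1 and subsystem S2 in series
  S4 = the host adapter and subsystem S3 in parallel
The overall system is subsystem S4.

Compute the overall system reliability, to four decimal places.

0.9934

R(host adapter) = exp(−0.00024 × 1000) = 0.786628
R(backplane) = exp(−0.00023 × 1000) = 0.794534
R(RAID controller) = exp(−0.00011 × 1000) = 0.895834
R(SAS expander) = exp(−0.00023 × 1000) = 0.794534
R(disk drive) = exp(−0.000048 × 1000) = 0.953134
Parallel (backplane and RAID controller): 1 − (1 − 0.794534)(1 − 0.895834) = 0.978597
Parallel (SAS expander and disk drive): 1 − (1 − 0.794534)(1 − 0.953134) = 0.990371
Series ([0.978597] and [0.990371]): 0.978597 × 0.990371 = 0.969174
Parallel (host adapter and [0.969174]): 1 − (1 − 0.786628)(1 − 0.969174) = 0.9934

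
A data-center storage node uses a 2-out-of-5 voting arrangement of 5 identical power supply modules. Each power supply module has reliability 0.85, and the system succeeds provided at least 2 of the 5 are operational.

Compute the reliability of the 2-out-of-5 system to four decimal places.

0.9978

R = Σ_{i=2}^{5} C(5,i) p^i (1−p)^{5−i} with p = 0.85
C(5,2)·0.85^2·0.15^3 = 0.024384
C(5,3)·0.85^3·0.15^2 = 0.138178
C(5,4)·0.85^4·0.15^1 = 0.391505
C(5,5)·0.85^5·0.15^0 = 0.443705
Sum = 0.9978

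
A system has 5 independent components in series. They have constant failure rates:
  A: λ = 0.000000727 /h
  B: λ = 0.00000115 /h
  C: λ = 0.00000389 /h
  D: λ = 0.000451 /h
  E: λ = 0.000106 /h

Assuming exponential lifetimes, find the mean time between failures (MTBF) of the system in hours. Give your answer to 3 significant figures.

1780

Series of exponential components: λ_sys = Σ λ_i
λ_sys = 0.000000727 + 0.00000115 + 0.00000389 + 0.000451 + 0.000106 = 5.6277e-04 /h
MTBF = 1 / λ_sys = 1780 h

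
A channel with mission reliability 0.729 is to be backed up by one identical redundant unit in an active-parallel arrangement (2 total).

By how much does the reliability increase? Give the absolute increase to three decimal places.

R_before = 0.729
R_after = 1 − (1 − 0.729)^2 = 0.927
ΔR = 0.927 − 0.729 = 0.198

0.198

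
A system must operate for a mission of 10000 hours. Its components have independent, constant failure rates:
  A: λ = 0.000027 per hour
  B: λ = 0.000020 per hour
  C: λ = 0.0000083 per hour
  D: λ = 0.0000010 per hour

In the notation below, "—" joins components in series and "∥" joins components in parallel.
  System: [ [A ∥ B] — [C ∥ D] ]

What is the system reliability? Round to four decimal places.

0.9563

R(A) = exp(−0.000027 × 10000) = 0.763379
R(B) = exp(−0.000020 × 10000) = 0.818731
R(C) = exp(−0.0000083 × 10000) = 0.920351
R(D) = exp(−0.0000010 × 10000) = 0.990050
Parallel (A and B): 1 − (1 − 0.763379)(1 − 0.818731) = 0.957108
Parallel (C and D): 1 − (1 − 0.920351)(1 − 0.990050) = 0.999207
Series ([0.957108] and [0.999207]): 0.957108 × 0.999207 = 0.9563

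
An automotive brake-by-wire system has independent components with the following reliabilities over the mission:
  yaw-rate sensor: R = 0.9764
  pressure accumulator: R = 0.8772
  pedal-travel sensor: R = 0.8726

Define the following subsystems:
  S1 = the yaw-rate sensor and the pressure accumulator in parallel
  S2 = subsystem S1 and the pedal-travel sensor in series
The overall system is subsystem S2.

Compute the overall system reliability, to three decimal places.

Parallel (yaw-rate sensor and pressure accumulator): 1 − (1 − 0.97640)(1 − 0.87720) = 0.99710
Series ([0.99710] and pedal-travel sensor): 0.99710 × 0.87260 = 0.870

0.870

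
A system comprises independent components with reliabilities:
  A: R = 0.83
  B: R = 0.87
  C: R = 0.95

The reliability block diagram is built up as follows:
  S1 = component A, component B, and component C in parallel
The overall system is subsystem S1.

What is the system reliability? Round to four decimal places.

0.9989

Parallel (A, B, and C): 1 − (1 − 0.830000)(1 − 0.870000)(1 − 0.950000) = 0.9989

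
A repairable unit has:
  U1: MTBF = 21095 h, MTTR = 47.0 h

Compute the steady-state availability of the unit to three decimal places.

0.998

A(U1) = MTBF/(MTBF+MTTR) = 21095/(21095+47.0) = 0.998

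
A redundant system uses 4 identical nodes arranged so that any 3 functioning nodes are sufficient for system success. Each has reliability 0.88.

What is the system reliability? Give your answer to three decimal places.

R = Σ_{i=3}^{4} C(4,i) p^i (1−p)^{4−i} with p = 0.88
C(4,3)·0.88^3·0.12^1 = 0.32711
C(4,4)·0.88^4·0.12^0 = 0.59970
Sum = 0.927

0.927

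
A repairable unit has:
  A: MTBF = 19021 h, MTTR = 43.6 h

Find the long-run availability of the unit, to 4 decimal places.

A(A) = MTBF/(MTBF+MTTR) = 19021/(19021+43.6) = 0.9977

0.9977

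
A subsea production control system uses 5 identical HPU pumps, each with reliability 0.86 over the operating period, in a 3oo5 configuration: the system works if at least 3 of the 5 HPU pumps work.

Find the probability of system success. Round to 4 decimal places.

0.9780

R = Σ_{i=3}^{5} C(5,i) p^i (1−p)^{5−i} with p = 0.86
C(5,3)·0.86^3·0.14^2 = 0.124667
C(5,4)·0.86^4·0.14^1 = 0.382906
C(5,5)·0.86^5·0.14^0 = 0.470427
Sum = 0.9780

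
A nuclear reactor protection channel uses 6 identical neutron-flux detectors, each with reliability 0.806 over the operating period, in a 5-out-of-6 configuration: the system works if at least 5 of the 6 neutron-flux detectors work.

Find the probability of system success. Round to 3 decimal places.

R = Σ_{i=5}^{6} C(6,i) p^i (1−p)^{6−i} with p = 0.806
C(6,5)·0.806^5·0.194^1 = 0.39594
C(6,6)·0.806^6·0.194^0 = 0.27416
Sum = 0.670

0.670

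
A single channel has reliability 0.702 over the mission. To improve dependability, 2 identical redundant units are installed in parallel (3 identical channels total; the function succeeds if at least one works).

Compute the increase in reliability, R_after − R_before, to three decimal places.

0.272

R_before = 0.702
R_after = 1 − (1 − 0.702)^3 = 0.974
ΔR = 0.974 − 0.702 = 0.272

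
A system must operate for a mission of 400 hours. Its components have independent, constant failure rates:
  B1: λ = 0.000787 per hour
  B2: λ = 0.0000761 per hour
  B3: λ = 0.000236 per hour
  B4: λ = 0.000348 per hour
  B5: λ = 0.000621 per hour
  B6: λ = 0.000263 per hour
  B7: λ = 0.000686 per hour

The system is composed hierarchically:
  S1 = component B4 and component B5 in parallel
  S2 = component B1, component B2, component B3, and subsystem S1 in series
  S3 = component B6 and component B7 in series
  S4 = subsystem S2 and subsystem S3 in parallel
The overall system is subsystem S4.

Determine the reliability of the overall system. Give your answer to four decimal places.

0.8818

R(B1) = exp(−0.000787 × 400) = 0.729935
R(B2) = exp(−0.0000761 × 400) = 0.970019
R(B3) = exp(−0.000236 × 400) = 0.909919
R(B4) = exp(−0.000348 × 400) = 0.870054
R(B5) = exp(−0.000621 × 400) = 0.780048
R(B6) = exp(−0.000263 × 400) = 0.900144
R(B7) = exp(−0.000686 × 400) = 0.760028
Parallel (B4 and B5): 1 − (1 − 0.870054)(1 − 0.780048) = 0.971418
Series (B1, B2, B3, and [0.971418]): 0.729935 × 0.970019 × 0.909919 × 0.971418 = 0.625854
Series (B6 and B7): 0.900144 × 0.760028 = 0.684135
Parallel ([0.625854] and [0.684135]): 1 − (1 − 0.625854)(1 − 0.684135) = 0.8818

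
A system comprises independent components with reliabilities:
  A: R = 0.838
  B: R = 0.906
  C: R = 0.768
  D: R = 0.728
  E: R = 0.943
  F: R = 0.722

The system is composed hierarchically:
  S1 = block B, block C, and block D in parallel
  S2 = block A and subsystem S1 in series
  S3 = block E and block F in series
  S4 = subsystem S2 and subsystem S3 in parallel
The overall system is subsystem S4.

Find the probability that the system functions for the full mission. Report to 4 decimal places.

Parallel (B, C, and D): 1 − (1 − 0.906000)(1 − 0.768000)(1 − 0.728000) = 0.994068
Series (A and [0.994068]): 0.838000 × 0.994068 = 0.833029
Series (E and F): 0.943000 × 0.722000 = 0.680846
Parallel ([0.833029] and [0.680846]): 1 − (1 − 0.833029)(1 − 0.680846) = 0.9467

0.9467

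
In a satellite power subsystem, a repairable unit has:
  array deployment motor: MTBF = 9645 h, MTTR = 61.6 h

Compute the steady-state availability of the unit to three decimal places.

A(array deployment motor) = MTBF/(MTBF+MTTR) = 9645/(9645+61.6) = 0.994

0.994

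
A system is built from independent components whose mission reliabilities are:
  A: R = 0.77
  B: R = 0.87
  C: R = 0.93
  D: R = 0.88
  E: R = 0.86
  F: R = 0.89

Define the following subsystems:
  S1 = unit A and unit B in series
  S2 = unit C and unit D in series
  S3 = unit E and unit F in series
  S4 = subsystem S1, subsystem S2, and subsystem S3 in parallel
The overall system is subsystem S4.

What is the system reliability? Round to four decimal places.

0.9859

Series (A and B): 0.770000 × 0.870000 = 0.669900
Series (C and D): 0.930000 × 0.880000 = 0.818400
Series (E and F): 0.860000 × 0.890000 = 0.765400
Parallel ([0.669900], [0.818400], and [0.765400]): 1 − (1 − 0.669900)(1 − 0.818400)(1 − 0.765400) = 0.9859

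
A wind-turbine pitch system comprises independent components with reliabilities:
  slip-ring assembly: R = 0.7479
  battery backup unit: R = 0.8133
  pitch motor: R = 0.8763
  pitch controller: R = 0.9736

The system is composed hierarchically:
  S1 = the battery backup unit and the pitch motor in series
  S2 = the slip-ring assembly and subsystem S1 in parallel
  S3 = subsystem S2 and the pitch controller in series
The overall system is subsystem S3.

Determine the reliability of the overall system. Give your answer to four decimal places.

Series (battery backup unit and pitch motor): 0.813300 × 0.876300 = 0.712695
Parallel (slip-ring assembly and [0.712695]): 1 − (1 − 0.747900)(1 − 0.712695) = 0.927570
Series ([0.927570] and pitch controller): 0.927570 × 0.973600 = 0.9031

0.9031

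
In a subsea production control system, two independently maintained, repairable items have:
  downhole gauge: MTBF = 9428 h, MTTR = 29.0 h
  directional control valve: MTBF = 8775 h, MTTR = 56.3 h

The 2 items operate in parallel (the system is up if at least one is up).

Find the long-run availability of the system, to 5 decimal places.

A(downhole gauge) = MTBF/(MTBF+MTTR) = 9428/(9428+29.0) = 0.996933
A(directional control valve) = MTBF/(MTBF+MTTR) = 8775/(8775+56.3) = 0.993625
Parallel availability: 1 − (1 − 0.996933)(1 − 0.993625) = 0.99998

0.99998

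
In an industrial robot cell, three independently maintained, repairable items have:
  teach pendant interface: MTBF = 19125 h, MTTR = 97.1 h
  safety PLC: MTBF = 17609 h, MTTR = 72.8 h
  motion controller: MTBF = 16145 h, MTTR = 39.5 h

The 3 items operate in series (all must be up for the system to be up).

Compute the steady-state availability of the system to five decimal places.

A(teach pendant interface) = MTBF/(MTBF+MTTR) = 19125/(19125+97.1) = 0.994949
A(safety PLC) = MTBF/(MTBF+MTTR) = 17609/(17609+72.8) = 0.995883
A(motion controller) = MTBF/(MTBF+MTTR) = 16145/(16145+39.5) = 0.997559
Series availability: 0.994949 × 0.995883 × 0.997559 = 0.98843

0.98843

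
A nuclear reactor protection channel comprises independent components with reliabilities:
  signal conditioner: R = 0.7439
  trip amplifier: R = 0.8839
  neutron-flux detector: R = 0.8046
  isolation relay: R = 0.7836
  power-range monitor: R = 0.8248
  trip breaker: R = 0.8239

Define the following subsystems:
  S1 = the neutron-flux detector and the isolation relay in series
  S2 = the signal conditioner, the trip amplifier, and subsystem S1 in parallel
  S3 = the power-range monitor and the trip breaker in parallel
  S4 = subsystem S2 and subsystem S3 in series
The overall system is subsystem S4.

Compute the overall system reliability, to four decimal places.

0.9585

Series (neutron-flux detector and isolation relay): 0.804600 × 0.783600 = 0.630485
Parallel (signal conditioner, trip amplifier, and [0.630485]): 1 − (1 − 0.743900)(1 − 0.883900)(1 − 0.630485) = 0.989013
Parallel (power-range monitor and trip breaker): 1 − (1 − 0.824800)(1 − 0.823900) = 0.969147
Series ([0.989013] and [0.969147]): 0.989013 × 0.969147 = 0.9585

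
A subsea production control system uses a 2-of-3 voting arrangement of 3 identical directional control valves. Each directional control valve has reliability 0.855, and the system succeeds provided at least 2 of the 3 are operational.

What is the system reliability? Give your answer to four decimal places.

R = Σ_{i=2}^{3} C(3,i) p^i (1−p)^{3−i} with p = 0.855
C(3,2)·0.855^2·0.145^1 = 0.317996
C(3,3)·0.855^3·0.145^0 = 0.625026
Sum = 0.9430

0.9430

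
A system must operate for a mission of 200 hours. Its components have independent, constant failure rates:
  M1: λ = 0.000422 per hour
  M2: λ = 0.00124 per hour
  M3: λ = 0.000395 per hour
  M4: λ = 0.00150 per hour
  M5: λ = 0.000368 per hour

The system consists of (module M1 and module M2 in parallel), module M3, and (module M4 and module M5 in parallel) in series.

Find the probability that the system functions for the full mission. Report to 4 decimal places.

0.8909

R(M1) = exp(−0.000422 × 200) = 0.919064
R(M2) = exp(−0.00124 × 200) = 0.780360
R(M3) = exp(−0.000395 × 200) = 0.924040
R(M4) = exp(−0.00150 × 200) = 0.740818
R(M5) = exp(−0.000368 × 200) = 0.929043
Parallel (M1 and M2): 1 − (1 − 0.919064)(1 − 0.780360) = 0.982223
Parallel (M4 and M5): 1 − (1 − 0.740818)(1 − 0.929043) = 0.981609
Series ([0.982223], M3, and [0.981609]): 0.982223 × 0.924040 × 0.981609 = 0.8909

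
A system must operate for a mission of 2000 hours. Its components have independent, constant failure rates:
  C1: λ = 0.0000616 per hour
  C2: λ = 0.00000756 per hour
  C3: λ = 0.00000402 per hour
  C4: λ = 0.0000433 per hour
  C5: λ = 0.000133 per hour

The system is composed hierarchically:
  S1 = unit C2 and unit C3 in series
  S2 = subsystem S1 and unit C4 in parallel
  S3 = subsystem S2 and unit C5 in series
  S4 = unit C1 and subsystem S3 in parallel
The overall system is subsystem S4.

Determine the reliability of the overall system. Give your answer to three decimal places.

R(C1) = exp(−0.0000616 × 2000) = 0.88409
R(C2) = exp(−0.00000756 × 2000) = 0.98499
R(C3) = exp(−0.00000402 × 2000) = 0.99199
R(C4) = exp(−0.0000433 × 2000) = 0.91704
R(C5) = exp(−0.000133 × 2000) = 0.76644
Series (C2 and C3): 0.98499 × 0.99199 = 0.97710
Parallel ([0.97710] and C4): 1 − (1 − 0.97710)(1 − 0.91704) = 0.99810
Series ([0.99810] and C5): 0.99810 × 0.76644 = 0.76498
Parallel (C1 and [0.76498]): 1 − (1 − 0.88409)(1 − 0.76498) = 0.973

0.973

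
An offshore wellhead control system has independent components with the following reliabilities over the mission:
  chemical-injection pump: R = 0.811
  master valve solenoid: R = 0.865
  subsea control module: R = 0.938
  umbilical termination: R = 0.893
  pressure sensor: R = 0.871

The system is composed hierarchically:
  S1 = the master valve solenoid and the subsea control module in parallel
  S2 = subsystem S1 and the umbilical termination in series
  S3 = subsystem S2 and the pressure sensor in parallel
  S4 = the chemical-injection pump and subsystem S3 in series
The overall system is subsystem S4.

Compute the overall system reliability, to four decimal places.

0.7990

Parallel (master valve solenoid and subsea control module): 1 − (1 − 0.865000)(1 − 0.938000) = 0.991630
Series ([0.991630] and umbilical termination): 0.991630 × 0.893000 = 0.885526
Parallel ([0.885526] and pressure sensor): 1 − (1 − 0.885526)(1 − 0.871000) = 0.985233
Series (chemical-injection pump and [0.985233]): 0.811000 × 0.985233 = 0.7990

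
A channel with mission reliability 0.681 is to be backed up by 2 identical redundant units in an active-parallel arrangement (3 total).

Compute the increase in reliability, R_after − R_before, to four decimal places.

R_before = 0.681
R_after = 1 − (1 − 0.681)^3 = 0.9675
ΔR = 0.9675 − 0.681 = 0.2865

0.2865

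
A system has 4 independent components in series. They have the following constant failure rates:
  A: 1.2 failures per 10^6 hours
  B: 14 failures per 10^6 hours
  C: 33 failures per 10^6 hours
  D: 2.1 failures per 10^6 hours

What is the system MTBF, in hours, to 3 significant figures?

19900

Series of exponential components: λ_sys = Σ λ_i
λ_sys = 0.0000012 + 0.000014 + 0.000033 + 0.0000021 = 5.0300e-05 /h
MTBF = 1 / λ_sys = 19900 h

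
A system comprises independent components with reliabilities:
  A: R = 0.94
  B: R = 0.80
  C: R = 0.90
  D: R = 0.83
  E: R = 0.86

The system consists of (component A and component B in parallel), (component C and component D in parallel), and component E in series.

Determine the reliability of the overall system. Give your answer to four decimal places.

Parallel (A and B): 1 − (1 − 0.940000)(1 − 0.800000) = 0.988000
Parallel (C and D): 1 − (1 − 0.900000)(1 − 0.830000) = 0.983000
Series ([0.988000], [0.983000], and E): 0.988000 × 0.983000 × 0.860000 = 0.8352

0.8352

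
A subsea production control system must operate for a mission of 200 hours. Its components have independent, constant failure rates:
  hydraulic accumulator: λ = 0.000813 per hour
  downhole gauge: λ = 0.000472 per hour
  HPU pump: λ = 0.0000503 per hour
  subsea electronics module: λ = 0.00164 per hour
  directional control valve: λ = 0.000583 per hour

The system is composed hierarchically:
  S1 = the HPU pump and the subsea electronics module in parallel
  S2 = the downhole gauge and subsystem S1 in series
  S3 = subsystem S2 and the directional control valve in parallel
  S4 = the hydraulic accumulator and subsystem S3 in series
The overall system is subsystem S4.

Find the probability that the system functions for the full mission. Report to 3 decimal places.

R(hydraulic accumulator) = exp(−0.000813 × 200) = 0.84993
R(downhole gauge) = exp(−0.000472 × 200) = 0.90992
R(HPU pump) = exp(−0.0000503 × 200) = 0.98999
R(subsea electronics module) = exp(−0.00164 × 200) = 0.72036
R(directional control valve) = exp(−0.000583 × 200) = 0.88994
Parallel (HPU pump and subsea electronics module): 1 − (1 − 0.98999)(1 − 0.72036) = 0.99720
Series (downhole gauge and [0.99720]): 0.90992 × 0.99720 = 0.90737
Parallel ([0.90737] and directional control valve): 1 − (1 − 0.90737)(1 − 0.88994) = 0.98981
Series (hydraulic accumulator and [0.98981]): 0.84993 × 0.98981 = 0.841

0.841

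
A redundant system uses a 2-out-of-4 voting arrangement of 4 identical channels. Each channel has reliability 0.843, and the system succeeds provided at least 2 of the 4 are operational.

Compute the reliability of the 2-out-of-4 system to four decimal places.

R = Σ_{i=2}^{4} C(4,i) p^i (1−p)^{4−i} with p = 0.843
C(4,2)·0.843^2·0.157^2 = 0.105101
C(4,3)·0.843^3·0.157^1 = 0.376220
C(4,4)·0.843^4·0.157^0 = 0.505022
Sum = 0.9863

0.9863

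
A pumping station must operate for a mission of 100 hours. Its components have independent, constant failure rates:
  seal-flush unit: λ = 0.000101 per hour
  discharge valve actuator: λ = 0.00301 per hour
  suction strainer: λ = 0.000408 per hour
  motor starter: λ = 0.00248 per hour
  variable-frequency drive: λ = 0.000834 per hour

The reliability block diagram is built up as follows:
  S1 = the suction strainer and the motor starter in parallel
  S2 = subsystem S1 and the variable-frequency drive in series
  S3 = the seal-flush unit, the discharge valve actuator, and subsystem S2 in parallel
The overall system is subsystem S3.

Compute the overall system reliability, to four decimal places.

R(seal-flush unit) = exp(−0.000101 × 100) = 0.989951
R(discharge valve actuator) = exp(−0.00301 × 100) = 0.740078
R(suction strainer) = exp(−0.000408 × 100) = 0.960021
R(motor starter) = exp(−0.00248 × 100) = 0.780360
R(variable-frequency drive) = exp(−0.000834 × 100) = 0.919983
Parallel (suction strainer and motor starter): 1 − (1 − 0.960021)(1 − 0.780360) = 0.991219
Series ([0.991219] and variable-frequency drive): 0.991219 × 0.919983 = 0.911905
Parallel (seal-flush unit, discharge valve actuator, and [0.911905]): 1 − (1 − 0.989951)(1 − 0.740078)(1 − 0.911905) = 0.9998

0.9998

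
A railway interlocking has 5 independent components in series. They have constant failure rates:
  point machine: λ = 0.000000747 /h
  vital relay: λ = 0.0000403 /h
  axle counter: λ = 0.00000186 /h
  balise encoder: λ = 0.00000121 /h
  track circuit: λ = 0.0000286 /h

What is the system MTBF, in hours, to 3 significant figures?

13800

Series of exponential components: λ_sys = Σ λ_i
λ_sys = 0.000000747 + 0.0000403 + 0.00000186 + 0.00000121 + 0.0000286 = 7.2717e-05 /h
MTBF = 1 / λ_sys = 13800 h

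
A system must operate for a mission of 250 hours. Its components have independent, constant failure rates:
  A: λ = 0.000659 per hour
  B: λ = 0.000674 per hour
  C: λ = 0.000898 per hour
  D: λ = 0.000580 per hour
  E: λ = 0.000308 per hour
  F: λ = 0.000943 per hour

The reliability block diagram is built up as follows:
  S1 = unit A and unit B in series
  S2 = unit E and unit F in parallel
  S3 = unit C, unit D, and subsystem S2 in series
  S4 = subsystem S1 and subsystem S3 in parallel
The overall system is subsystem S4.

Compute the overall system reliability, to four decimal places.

R(A) = exp(−0.000659 × 250) = 0.848106
R(B) = exp(−0.000674 × 250) = 0.844931
R(C) = exp(−0.000898 × 250) = 0.798916
R(D) = exp(−0.000580 × 250) = 0.865022
R(E) = exp(−0.000308 × 250) = 0.925890
R(F) = exp(−0.000943 × 250) = 0.789978
Series (A and B): 0.848106 × 0.844931 = 0.716591
Parallel (E and F): 1 − (1 − 0.925890)(1 − 0.789978) = 0.984435
Series (C, D, and [0.984435]): 0.798916 × 0.865022 × 0.984435 = 0.680323
Parallel ([0.716591] and [0.680323]): 1 − (1 − 0.716591)(1 − 0.680323) = 0.9094

0.9094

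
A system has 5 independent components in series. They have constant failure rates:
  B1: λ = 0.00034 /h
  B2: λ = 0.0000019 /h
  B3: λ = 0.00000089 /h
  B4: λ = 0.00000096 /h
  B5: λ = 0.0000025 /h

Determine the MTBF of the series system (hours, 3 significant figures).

Series of exponential components: λ_sys = Σ λ_i
λ_sys = 0.00034 + 0.0000019 + 0.00000089 + 0.00000096 + 0.0000025 = 3.4625e-04 /h
MTBF = 1 / λ_sys = 2890 h

2890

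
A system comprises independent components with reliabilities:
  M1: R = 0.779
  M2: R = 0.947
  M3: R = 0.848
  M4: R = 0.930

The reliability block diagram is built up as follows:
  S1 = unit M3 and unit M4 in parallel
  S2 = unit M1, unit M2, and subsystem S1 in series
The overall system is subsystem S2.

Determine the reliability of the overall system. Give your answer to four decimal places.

Parallel (M3 and M4): 1 − (1 − 0.848000)(1 − 0.930000) = 0.989360
Series (M1, M2, and [0.989360]): 0.779000 × 0.947000 × 0.989360 = 0.7299

0.7299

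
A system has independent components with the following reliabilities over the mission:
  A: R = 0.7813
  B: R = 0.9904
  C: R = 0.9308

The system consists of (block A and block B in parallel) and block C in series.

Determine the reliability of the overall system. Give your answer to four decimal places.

0.9288

Parallel (A and B): 1 − (1 − 0.781300)(1 − 0.990400) = 0.997900
Series ([0.997900] and C): 0.997900 × 0.930800 = 0.9288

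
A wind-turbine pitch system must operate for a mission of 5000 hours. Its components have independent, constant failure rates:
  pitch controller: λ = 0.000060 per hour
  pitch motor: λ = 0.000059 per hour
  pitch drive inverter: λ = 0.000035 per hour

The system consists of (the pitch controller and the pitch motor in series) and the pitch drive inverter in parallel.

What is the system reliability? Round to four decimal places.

R(pitch controller) = exp(−0.000060 × 5000) = 0.740818
R(pitch motor) = exp(−0.000059 × 5000) = 0.744532
R(pitch drive inverter) = exp(−0.000035 × 5000) = 0.839457
Series (pitch controller and pitch motor): 0.740818 × 0.744532 = 0.551563
Parallel ([0.551563] and pitch drive inverter): 1 − (1 − 0.551563)(1 − 0.839457) = 0.9280

0.9280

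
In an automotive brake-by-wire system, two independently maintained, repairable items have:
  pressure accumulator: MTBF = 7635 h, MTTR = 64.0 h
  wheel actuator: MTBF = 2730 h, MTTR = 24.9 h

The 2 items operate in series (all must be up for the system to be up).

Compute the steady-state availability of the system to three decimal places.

0.983

A(pressure accumulator) = MTBF/(MTBF+MTTR) = 7635/(7635+64.0) = 0.991687
A(wheel actuator) = MTBF/(MTBF+MTTR) = 2730/(2730+24.9) = 0.990962
Series availability: 0.991687 × 0.990962 = 0.983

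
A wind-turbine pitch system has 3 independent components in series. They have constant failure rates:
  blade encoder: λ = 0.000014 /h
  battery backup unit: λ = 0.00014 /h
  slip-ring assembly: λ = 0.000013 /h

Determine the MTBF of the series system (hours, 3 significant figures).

5990

Series of exponential components: λ_sys = Σ λ_i
λ_sys = 0.000014 + 0.00014 + 0.000013 = 1.6700e-04 /h
MTBF = 1 / λ_sys = 5990 h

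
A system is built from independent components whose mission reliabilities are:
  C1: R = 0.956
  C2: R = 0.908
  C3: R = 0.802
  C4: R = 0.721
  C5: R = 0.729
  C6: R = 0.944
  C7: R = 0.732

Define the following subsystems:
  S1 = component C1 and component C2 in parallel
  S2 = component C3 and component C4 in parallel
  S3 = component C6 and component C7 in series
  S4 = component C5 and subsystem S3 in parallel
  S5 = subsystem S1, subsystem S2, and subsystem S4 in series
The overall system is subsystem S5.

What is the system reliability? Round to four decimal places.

0.8621

Parallel (C1 and C2): 1 − (1 − 0.956000)(1 − 0.908000) = 0.995952
Parallel (C3 and C4): 1 − (1 − 0.802000)(1 − 0.721000) = 0.944758
Series (C6 and C7): 0.944000 × 0.732000 = 0.691008
Parallel (C5 and [0.691008]): 1 − (1 − 0.729000)(1 − 0.691008) = 0.916263
Series ([0.995952], [0.944758], and [0.916263]): 0.995952 × 0.944758 × 0.916263 = 0.8621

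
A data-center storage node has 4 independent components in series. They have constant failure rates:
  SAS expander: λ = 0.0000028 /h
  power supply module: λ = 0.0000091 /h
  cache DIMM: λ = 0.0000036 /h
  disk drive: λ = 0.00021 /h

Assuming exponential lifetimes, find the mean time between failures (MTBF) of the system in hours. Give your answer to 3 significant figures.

4430

Series of exponential components: λ_sys = Σ λ_i
λ_sys = 0.0000028 + 0.0000091 + 0.0000036 + 0.00021 = 2.2550e-04 /h
MTBF = 1 / λ_sys = 4430 h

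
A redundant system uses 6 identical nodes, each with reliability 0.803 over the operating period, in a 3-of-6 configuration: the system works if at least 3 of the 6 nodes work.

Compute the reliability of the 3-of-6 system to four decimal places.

0.9839

R = Σ_{i=3}^{6} C(6,i) p^i (1−p)^{6−i} with p = 0.803
C(6,3)·0.803^3·0.197^3 = 0.079173
C(6,4)·0.803^4·0.197^2 = 0.242039
C(6,5)·0.803^5·0.197^1 = 0.394635
C(6,6)·0.803^6·0.197^0 = 0.268098
Sum = 0.9839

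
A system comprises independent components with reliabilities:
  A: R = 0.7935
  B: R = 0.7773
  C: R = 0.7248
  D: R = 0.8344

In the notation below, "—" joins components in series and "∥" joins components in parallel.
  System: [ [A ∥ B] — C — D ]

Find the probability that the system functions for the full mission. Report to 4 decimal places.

Parallel (A and B): 1 − (1 − 0.793500)(1 − 0.777300) = 0.954012
Series ([0.954012], C, and D): 0.954012 × 0.724800 × 0.834400 = 0.5770

0.5770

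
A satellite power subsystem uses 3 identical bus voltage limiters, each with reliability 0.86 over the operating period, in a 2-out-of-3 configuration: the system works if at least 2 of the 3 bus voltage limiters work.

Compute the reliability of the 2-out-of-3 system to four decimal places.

0.9467

R = Σ_{i=2}^{3} C(3,i) p^i (1−p)^{3−i} with p = 0.86
C(3,2)·0.86^2·0.14^1 = 0.310632
C(3,3)·0.86^3·0.14^0 = 0.636056
Sum = 0.9467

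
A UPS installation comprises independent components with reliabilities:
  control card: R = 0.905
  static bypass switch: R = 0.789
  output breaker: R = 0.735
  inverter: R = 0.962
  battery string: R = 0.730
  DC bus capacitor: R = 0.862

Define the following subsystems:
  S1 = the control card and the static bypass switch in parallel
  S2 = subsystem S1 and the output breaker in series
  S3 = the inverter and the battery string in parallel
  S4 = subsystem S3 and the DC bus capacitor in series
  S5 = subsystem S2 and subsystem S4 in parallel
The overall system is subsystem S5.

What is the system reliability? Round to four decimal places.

0.9589

Parallel (control card and static bypass switch): 1 − (1 − 0.905000)(1 − 0.789000) = 0.979955
Series ([0.979955] and output breaker): 0.979955 × 0.735000 = 0.720267
Parallel (inverter and battery string): 1 − (1 − 0.962000)(1 − 0.730000) = 0.989740
Series ([0.989740] and DC bus capacitor): 0.989740 × 0.862000 = 0.853156
Parallel ([0.720267] and [0.853156]): 1 − (1 − 0.720267)(1 − 0.853156) = 0.9589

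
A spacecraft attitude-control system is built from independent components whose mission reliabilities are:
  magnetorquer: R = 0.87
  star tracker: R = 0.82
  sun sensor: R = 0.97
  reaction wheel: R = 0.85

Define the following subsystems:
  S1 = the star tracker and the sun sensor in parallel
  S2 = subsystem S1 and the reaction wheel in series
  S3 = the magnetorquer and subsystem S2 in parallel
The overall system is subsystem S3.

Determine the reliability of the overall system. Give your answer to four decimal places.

0.9799

Parallel (star tracker and sun sensor): 1 − (1 − 0.820000)(1 − 0.970000) = 0.994600
Series ([0.994600] and reaction wheel): 0.994600 × 0.850000 = 0.845410
Parallel (magnetorquer and [0.845410]): 1 − (1 − 0.870000)(1 − 0.845410) = 0.9799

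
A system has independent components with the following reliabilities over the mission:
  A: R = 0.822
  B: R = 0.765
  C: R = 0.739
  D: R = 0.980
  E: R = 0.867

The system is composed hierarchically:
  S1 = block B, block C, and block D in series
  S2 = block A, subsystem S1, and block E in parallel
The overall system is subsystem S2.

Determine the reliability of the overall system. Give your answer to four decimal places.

0.9894

Series (B, C, and D): 0.765000 × 0.739000 × 0.980000 = 0.554028
Parallel (A, [0.554028], and E): 1 − (1 − 0.822000)(1 − 0.554028)(1 − 0.867000) = 0.9894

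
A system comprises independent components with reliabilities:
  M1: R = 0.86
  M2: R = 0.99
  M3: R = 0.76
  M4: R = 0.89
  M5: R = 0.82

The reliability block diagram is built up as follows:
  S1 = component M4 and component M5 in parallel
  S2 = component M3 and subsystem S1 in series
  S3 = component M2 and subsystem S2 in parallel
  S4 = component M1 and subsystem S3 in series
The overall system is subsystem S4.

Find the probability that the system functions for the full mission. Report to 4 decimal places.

0.8578

Parallel (M4 and M5): 1 − (1 − 0.890000)(1 − 0.820000) = 0.980200
Series (M3 and [0.980200]): 0.760000 × 0.980200 = 0.744952
Parallel (M2 and [0.744952]): 1 − (1 − 0.990000)(1 − 0.744952) = 0.997450
Series (M1 and [0.997450]): 0.860000 × 0.997450 = 0.8578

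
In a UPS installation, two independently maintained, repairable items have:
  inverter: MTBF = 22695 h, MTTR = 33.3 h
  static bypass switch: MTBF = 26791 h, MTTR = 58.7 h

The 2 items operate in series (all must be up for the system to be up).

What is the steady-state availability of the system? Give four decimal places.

A(inverter) = MTBF/(MTBF+MTTR) = 22695/(22695+33.3) = 0.998535
A(static bypass switch) = MTBF/(MTBF+MTTR) = 26791/(26791+58.7) = 0.997814
Series availability: 0.998535 × 0.997814 = 0.9964

0.9964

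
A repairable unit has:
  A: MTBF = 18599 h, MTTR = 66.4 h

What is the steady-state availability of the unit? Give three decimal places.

A(A) = MTBF/(MTBF+MTTR) = 18599/(18599+66.4) = 0.996

0.996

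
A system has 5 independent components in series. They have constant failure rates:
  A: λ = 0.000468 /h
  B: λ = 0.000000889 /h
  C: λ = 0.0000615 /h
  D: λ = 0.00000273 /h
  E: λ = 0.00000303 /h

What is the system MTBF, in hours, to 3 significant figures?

Series of exponential components: λ_sys = Σ λ_i
λ_sys = 0.000468 + 0.000000889 + 0.0000615 + 0.00000273 + 0.00000303 = 5.3615e-04 /h
MTBF = 1 / λ_sys = 1870 h

1870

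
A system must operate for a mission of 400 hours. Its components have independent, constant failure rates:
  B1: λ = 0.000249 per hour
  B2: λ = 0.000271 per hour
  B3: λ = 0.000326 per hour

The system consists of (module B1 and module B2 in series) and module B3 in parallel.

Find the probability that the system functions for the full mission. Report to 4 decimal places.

0.9770

R(B1) = exp(−0.000249 × 400) = 0.905199
R(B2) = exp(−0.000271 × 400) = 0.897269
R(B3) = exp(−0.000326 × 400) = 0.877744
Series (B1 and B2): 0.905199 × 0.897269 = 0.812207
Parallel ([0.812207] and B3): 1 − (1 − 0.812207)(1 − 0.877744) = 0.9770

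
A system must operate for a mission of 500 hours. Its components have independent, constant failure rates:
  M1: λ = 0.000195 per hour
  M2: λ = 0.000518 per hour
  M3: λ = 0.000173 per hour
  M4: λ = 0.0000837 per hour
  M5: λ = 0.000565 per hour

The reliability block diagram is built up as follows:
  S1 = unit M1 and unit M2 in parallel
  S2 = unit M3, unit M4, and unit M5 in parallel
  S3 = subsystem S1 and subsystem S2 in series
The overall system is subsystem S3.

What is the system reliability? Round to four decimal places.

R(M1) = exp(−0.000195 × 500) = 0.907102
R(M2) = exp(−0.000518 × 500) = 0.771823
R(M3) = exp(−0.000173 × 500) = 0.917136
R(M4) = exp(−0.0000837 × 500) = 0.959014
R(M5) = exp(−0.000565 × 500) = 0.753897
Parallel (M1 and M2): 1 − (1 − 0.907102)(1 − 0.771823) = 0.978803
Parallel (M3, M4, and M5): 1 − (1 − 0.917136)(1 − 0.959014)(1 − 0.753897) = 0.999164
Series ([0.978803] and [0.999164]): 0.978803 × 0.999164 = 0.9780

0.9780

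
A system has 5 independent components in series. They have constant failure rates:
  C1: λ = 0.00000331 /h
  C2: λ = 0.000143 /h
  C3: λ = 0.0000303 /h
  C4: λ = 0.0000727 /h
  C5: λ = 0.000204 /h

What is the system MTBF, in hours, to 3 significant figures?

2210

Series of exponential components: λ_sys = Σ λ_i
λ_sys = 0.00000331 + 0.000143 + 0.0000303 + 0.0000727 + 0.000204 = 4.5331e-04 /h
MTBF = 1 / λ_sys = 2210 h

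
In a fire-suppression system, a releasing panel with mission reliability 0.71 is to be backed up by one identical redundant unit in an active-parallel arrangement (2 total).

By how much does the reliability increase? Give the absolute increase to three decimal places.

R_before = 0.71
R_after = 1 − (1 − 0.71)^2 = 0.916
ΔR = 0.916 − 0.71 = 0.206

0.206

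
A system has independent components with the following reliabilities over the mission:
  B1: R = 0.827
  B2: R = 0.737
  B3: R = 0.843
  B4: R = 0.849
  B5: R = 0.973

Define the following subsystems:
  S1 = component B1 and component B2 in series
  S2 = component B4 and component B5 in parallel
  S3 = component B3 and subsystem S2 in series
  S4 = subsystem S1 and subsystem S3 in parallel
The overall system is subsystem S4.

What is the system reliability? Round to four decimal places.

Series (B1 and B2): 0.827000 × 0.737000 = 0.609499
Parallel (B4 and B5): 1 − (1 − 0.849000)(1 − 0.973000) = 0.995923
Series (B3 and [0.995923]): 0.843000 × 0.995923 = 0.839563
Parallel ([0.609499] and [0.839563]): 1 − (1 − 0.609499)(1 − 0.839563) = 0.9373

0.9373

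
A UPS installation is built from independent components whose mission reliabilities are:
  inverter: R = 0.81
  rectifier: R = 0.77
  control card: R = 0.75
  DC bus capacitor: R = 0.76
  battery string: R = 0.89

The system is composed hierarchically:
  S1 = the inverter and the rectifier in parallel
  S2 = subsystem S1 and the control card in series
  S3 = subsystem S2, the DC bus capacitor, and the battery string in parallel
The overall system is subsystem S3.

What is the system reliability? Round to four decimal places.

Parallel (inverter and rectifier): 1 − (1 − 0.810000)(1 − 0.770000) = 0.956300
Series ([0.956300] and control card): 0.956300 × 0.750000 = 0.717225
Parallel ([0.717225], DC bus capacitor, and battery string): 1 − (1 − 0.717225)(1 − 0.760000)(1 − 0.890000) = 0.9925

0.9925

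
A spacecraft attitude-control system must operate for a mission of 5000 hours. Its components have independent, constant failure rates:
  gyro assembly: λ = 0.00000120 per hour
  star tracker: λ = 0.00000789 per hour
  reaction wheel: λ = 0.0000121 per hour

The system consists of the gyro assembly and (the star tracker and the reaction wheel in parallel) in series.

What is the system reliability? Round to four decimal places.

0.9918

R(gyro assembly) = exp(−0.00000120 × 5000) = 0.994018
R(star tracker) = exp(−0.00000789 × 5000) = 0.961318
R(reaction wheel) = exp(−0.0000121 × 5000) = 0.941294
Parallel (star tracker and reaction wheel): 1 − (1 − 0.961318)(1 − 0.941294) = 0.997729
Series (gyro assembly and [0.997729]): 0.994018 × 0.997729 = 0.9918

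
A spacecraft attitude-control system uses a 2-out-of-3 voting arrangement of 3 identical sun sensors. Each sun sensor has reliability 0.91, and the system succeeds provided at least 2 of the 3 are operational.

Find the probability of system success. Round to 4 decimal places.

0.9772

R = Σ_{i=2}^{3} C(3,i) p^i (1−p)^{3−i} with p = 0.91
C(3,2)·0.91^2·0.09^1 = 0.223587
C(3,3)·0.91^3·0.09^0 = 0.753571
Sum = 0.9772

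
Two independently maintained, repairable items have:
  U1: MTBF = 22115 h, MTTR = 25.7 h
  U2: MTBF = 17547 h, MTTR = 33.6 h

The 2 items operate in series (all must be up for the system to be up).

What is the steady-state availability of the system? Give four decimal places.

0.9969

A(U1) = MTBF/(MTBF+MTTR) = 22115/(22115+25.7) = 0.998839
A(U2) = MTBF/(MTBF+MTTR) = 17547/(17547+33.6) = 0.998089
Series availability: 0.998839 × 0.998089 = 0.9969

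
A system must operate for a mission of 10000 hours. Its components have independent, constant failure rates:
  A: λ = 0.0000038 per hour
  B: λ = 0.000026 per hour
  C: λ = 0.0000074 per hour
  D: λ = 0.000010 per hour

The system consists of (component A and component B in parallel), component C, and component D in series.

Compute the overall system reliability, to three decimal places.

0.833

R(A) = exp(−0.0000038 × 10000) = 0.96271
R(B) = exp(−0.000026 × 10000) = 0.77105
R(C) = exp(−0.0000074 × 10000) = 0.92867
R(D) = exp(−0.000010 × 10000) = 0.90484
Parallel (A and B): 1 − (1 − 0.96271)(1 − 0.77105) = 0.99146
Series ([0.99146], C, and D): 0.99146 × 0.92867 × 0.90484 = 0.833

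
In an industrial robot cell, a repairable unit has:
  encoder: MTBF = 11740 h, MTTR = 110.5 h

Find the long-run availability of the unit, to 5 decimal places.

0.99068

A(encoder) = MTBF/(MTBF+MTTR) = 11740/(11740+110.5) = 0.99068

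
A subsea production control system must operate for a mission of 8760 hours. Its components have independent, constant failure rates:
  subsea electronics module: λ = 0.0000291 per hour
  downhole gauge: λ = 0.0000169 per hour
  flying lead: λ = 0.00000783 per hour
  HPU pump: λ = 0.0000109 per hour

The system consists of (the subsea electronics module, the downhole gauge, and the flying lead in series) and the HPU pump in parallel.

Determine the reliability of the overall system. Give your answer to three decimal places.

R(subsea electronics module) = exp(−0.0000291 × 8760) = 0.77498
R(downhole gauge) = exp(−0.0000169 × 8760) = 0.86239
R(flying lead) = exp(−0.00000783 × 8760) = 0.93371
R(HPU pump) = exp(−0.0000109 × 8760) = 0.90893
Series (subsea electronics module, downhole gauge, and flying lead): 0.77498 × 0.86239 × 0.93371 = 0.62403
Parallel ([0.62403] and HPU pump): 1 − (1 − 0.62403)(1 − 0.90893) = 0.966

0.966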